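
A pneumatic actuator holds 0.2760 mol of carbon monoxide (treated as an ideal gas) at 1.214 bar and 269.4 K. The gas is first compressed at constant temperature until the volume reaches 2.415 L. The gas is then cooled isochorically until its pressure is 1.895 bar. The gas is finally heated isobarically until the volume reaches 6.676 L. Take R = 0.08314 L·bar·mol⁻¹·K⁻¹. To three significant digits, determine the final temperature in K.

T₄ ≈ 551 K

From PV = nRT: V₁ = nRT₁/P₁ = 5.092 L.
T constant ⇒ Boyle's law P V = const: T₂ = T₁; P₂ = P₁·(V₁/V₂) = 2.560 bar.
Isochoric, so P/T is constant: V₃ = V₂; T₃ = T₂·(P₃/P₂) = 199.4 K.
P constant ⇒ V ∝ T: P₄ = P₃; T₄ = T₃·(V₄/V₃) = 551.3 K.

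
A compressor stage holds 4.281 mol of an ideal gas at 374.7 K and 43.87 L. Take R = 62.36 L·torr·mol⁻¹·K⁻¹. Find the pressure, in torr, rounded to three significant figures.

P ≈ 2.28e+03 torr

PV = nRT ⇒ P = nRT/V = (4.281 × 62.36 × 374.7) / 43.87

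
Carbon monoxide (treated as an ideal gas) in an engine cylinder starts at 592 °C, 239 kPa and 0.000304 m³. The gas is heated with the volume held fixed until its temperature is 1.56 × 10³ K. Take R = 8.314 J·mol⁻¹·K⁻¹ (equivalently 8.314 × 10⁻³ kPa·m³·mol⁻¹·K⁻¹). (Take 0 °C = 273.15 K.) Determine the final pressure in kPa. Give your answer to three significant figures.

P₂ ≈ 431 kPa

Convert: T₁ = 865.1 K.
V constant ⇒ P ∝ T: V₂ = V₁; P₂ = P₁·(T₂/T₁) = 431.0 kPa.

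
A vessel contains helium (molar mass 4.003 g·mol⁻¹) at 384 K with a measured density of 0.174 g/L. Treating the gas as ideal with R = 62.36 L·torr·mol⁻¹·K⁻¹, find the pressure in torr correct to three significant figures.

P ≈ 1.04e+03 torr

ρ = PM/(RT) ⇒ P = ρRT/M = (0.174 × 62.36 × 384.0) / 4.003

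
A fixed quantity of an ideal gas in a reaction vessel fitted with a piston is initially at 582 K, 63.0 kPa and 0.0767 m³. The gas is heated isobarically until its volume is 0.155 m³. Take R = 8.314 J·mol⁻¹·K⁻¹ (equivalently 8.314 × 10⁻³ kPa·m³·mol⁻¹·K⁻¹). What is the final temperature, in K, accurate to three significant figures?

Isobaric, so V/T is constant: P₂ = P₁; T₂ = T₁·(V₂/V₁) = 1176 K.

T₂ ≈ 1.18e+03 K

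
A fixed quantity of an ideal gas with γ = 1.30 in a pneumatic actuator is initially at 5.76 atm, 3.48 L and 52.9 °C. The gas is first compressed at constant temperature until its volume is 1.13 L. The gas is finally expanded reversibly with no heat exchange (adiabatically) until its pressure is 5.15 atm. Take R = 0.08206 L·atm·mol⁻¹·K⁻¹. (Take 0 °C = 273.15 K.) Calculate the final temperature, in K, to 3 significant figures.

T₃ ≈ 245 K

Convert: T₁ = 326.0 K.
T constant ⇒ Boyle's law P V = const: T₂ = T₁; P₂ = P₁·(V₁/V₂) = 17.74 atm.
Reversible adiabatic, γ = 1.30: T₃ = T₂·(P₃/P₂)^((γ−1)/γ) = 245.1 K; V₃ = V₂·(P₂/P₃)^(1/γ) = 2.926 L.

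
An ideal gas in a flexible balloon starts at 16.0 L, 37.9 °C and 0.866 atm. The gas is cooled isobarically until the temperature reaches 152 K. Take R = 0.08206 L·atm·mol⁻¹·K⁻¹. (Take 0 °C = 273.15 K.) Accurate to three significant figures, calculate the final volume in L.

V₂ ≈ 7.82 L

Convert: T₁ = 311.0 K.
P constant ⇒ V ∝ T: P₂ = P₁; V₂ = V₁·(T₂/T₁) = 7.819 L.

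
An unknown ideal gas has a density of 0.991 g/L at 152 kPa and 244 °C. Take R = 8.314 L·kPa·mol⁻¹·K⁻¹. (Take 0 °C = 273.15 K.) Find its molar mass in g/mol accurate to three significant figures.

M ≈ 28.0 g/mol

ρ = PM/(RT) ⇒ M = ρRT/P = (0.991 × 8.314 × 517.1) / 152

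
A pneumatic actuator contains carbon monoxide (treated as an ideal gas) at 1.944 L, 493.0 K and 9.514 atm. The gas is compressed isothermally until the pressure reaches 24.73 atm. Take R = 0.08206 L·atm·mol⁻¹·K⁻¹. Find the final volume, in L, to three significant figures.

V₂ ≈ 0.748 L

T constant ⇒ Boyle's law P V = const: T₂ = T₁; V₂ = V₁·(P₁/P₂) = 0.7479 L.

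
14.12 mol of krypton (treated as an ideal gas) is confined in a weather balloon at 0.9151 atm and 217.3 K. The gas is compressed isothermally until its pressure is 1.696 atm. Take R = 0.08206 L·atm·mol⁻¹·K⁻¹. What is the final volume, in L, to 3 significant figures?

V₂ ≈ 148 L

From PV = nRT: V₁ = nRT₁/P₁ = 275.1 L.
Isothermal, so P V is constant: T₂ = T₁; V₂ = V₁·(P₁/P₂) = 148.5 L.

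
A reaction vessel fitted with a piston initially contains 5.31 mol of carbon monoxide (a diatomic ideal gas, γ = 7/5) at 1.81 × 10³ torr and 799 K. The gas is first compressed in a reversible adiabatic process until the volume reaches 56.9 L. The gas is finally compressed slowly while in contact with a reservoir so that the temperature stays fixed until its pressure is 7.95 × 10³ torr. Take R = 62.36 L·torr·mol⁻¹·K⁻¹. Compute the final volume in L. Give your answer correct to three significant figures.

From PV = nRT: V₁ = nRT₁/P₁ = 146.2 L.
Adiabatic (γ = 7/5), T V^(γ−1) and P V^γ constant: T₂ = T₁·(V₁/V₂)^(γ−1) = 1165 K; P₂ = P₁·(V₁/V₂)^γ = 6782 torr.
Isothermal, so P V is constant: T₃ = T₂; V₃ = V₂·(P₂/P₃) = 48.54 L.

V₃ ≈ 48.5 L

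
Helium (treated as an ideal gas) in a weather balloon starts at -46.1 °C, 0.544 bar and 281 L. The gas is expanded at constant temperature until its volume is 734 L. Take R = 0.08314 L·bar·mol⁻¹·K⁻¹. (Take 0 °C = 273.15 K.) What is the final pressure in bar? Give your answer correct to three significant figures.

Convert: T₁ = 227.0 K.
Isothermal, so P V is constant: T₂ = T₁; P₂ = P₁·(V₁/V₂) = 0.2083 bar.

P₂ ≈ 0.208 bar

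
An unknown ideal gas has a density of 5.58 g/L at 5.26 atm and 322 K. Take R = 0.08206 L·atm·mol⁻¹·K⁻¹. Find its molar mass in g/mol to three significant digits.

M ≈ 28.0 g/mol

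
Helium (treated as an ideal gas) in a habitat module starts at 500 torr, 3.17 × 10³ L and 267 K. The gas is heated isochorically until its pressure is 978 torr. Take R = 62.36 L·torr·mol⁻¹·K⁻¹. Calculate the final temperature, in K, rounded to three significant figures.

Isochoric, so P/T is constant: V₂ = V₁; T₂ = T₁·(P₂/P₁) = 522.3 K.

T₂ ≈ 522 K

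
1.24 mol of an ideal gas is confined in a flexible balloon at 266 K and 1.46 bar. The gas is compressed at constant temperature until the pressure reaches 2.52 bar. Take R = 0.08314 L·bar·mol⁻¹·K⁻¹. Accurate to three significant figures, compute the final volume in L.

V₂ ≈ 10.9 L

From PV = nRT: V₁ = nRT₁/P₁ = 18.78 L.
Isothermal, so P V is constant: T₂ = T₁; V₂ = V₁·(P₁/P₂) = 10.88 L.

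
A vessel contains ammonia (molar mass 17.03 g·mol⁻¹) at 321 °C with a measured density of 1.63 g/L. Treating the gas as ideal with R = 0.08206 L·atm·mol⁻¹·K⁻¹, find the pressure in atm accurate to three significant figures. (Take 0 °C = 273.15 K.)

P ≈ 4.67 atm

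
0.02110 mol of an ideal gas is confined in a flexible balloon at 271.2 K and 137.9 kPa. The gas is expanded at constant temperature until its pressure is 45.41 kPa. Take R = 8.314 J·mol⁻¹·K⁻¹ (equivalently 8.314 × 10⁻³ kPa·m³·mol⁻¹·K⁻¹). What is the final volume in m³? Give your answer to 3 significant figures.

V₂ ≈ 0.00105 m³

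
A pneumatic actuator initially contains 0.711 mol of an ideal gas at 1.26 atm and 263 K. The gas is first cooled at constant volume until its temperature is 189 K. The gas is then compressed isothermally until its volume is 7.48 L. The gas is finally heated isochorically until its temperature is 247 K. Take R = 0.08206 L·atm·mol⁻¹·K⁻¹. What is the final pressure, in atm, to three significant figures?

From PV = nRT: V₁ = nRT₁/P₁ = 12.18 L.
V constant ⇒ P ∝ T: V₂ = V₁; P₂ = P₁·(T₂/T₁) = 0.9055 atm.
T constant ⇒ Boyle's law P V = const: T₃ = T₂; P₃ = P₂·(V₂/V₃) = 1.474 atm.
Isochoric, so P/T is constant: V₄ = V₃; P₄ = P₃·(T₄/T₃) = 1.927 atm.

P₄ ≈ 1.93 atm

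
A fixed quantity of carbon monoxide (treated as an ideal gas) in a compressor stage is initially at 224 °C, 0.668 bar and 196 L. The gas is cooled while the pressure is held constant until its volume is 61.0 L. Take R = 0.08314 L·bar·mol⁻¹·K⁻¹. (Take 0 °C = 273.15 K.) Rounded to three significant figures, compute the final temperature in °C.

T₂ ≈ -118 °C

Convert: T₁ = 497.1 K.
Isobaric, so V/T is constant: P₂ = P₁; T₂ = T₁·(V₂/V₁) = 154.7 K.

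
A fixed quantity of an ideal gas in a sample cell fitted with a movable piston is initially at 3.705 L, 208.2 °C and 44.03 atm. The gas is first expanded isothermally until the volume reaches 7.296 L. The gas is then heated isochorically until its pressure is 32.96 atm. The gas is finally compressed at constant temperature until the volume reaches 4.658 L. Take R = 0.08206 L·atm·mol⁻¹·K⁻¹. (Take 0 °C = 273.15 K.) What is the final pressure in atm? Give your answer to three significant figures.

Convert: T₁ = 481.3 K.
T constant ⇒ Boyle's law P V = const: T₂ = T₁; P₂ = P₁·(V₁/V₂) = 22.36 atm.
V constant ⇒ P ∝ T: V₃ = V₂; T₃ = T₂·(P₃/P₂) = 709.6 K.
Isothermal, so P V is constant: T₄ = T₃; P₄ = P₃·(V₃/V₄) = 51.63 atm.

P₄ ≈ 51.6 atm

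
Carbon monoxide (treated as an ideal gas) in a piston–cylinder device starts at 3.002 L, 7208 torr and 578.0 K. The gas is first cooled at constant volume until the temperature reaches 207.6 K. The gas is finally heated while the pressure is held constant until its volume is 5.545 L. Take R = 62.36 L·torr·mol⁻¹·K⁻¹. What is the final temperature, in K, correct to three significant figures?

T₃ ≈ 383 K

Isochoric, so P/T is constant: V₂ = V₁; P₂ = P₁·(T₂/T₁) = 2589 torr.
P constant ⇒ V ∝ T: P₃ = P₂; T₃ = T₂·(V₃/V₂) = 383.5 K.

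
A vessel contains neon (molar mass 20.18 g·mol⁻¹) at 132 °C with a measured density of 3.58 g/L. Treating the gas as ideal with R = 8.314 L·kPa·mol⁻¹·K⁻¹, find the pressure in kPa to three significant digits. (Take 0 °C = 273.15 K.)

P ≈ 598 kPa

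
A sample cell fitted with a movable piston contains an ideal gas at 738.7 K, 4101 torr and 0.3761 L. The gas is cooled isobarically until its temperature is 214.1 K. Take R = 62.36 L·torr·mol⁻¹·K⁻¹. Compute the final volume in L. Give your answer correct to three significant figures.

V₂ ≈ 0.109 L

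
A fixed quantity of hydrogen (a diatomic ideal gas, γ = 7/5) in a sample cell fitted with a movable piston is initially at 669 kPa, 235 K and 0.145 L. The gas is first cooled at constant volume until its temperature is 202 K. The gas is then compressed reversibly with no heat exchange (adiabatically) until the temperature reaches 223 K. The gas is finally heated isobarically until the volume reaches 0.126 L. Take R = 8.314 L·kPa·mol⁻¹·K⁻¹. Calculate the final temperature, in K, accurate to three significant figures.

T₄ ≈ 248 K

Isochoric, so P/T is constant: V₂ = V₁; P₂ = P₁·(T₂/T₁) = 575.1 kPa.
Adiabatic (γ = 7/5), T V^(γ−1) and P V^γ constant: P₃ = P₂·(T₃/T₂)^(γ/(γ−1)) = 812.9 kPa; V₃ = V₂·(T₂/T₃)^(1/(γ−1)) = 0.1132 L.
P constant ⇒ V ∝ T: P₄ = P₃; T₄ = T₃·(V₄/V₃) = 248.1 K.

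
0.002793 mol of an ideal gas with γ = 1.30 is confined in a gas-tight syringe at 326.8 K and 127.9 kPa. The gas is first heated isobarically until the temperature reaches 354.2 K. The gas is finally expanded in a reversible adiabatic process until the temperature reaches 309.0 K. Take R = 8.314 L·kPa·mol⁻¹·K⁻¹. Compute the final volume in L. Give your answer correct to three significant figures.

V₃ ≈ 0.101 L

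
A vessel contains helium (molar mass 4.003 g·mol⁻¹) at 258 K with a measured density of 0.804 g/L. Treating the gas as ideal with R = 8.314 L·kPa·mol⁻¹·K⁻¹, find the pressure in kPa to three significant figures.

P ≈ 431 kPa

ρ = PM/(RT) ⇒ P = ρRT/M = (0.804 × 8.314 × 258.0) / 4.003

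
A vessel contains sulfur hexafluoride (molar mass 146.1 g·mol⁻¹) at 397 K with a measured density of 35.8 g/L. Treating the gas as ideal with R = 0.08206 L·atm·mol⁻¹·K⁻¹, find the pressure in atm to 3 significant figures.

ρ = PM/(RT) ⇒ P = ρRT/M = (35.8 × 0.08206 × 397.0) / 146.1

P ≈ 7.98 atm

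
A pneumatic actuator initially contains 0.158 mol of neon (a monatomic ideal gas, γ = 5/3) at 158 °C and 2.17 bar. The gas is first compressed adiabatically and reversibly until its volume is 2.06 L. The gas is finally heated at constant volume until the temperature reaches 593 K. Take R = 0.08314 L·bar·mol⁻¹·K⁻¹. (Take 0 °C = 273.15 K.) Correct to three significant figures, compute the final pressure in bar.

Convert: T₁ = 431.1 K.
From PV = nRT: V₁ = nRT₁/P₁ = 2.610 L.
Reversible adiabatic, γ = 5/3: T₂ = T₁·(V₁/V₂)^(γ−1) = 504.8 K; P₂ = P₁·(V₁/V₂)^γ = 3.219 bar.
V constant ⇒ P ∝ T: V₃ = V₂; P₃ = P₂·(T₃/T₂) = 3.781 bar.

P₃ ≈ 3.78 bar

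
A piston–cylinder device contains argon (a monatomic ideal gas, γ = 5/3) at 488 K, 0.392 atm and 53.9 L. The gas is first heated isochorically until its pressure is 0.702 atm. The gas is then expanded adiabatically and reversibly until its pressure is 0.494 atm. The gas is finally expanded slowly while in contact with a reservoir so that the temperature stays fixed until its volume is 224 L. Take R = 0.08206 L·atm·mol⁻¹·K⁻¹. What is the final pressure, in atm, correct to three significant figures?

V constant ⇒ P ∝ T: V₂ = V₁; T₂ = T₁·(P₂/P₁) = 873.9 K.
Reversible adiabatic, γ = 5/3: T₃ = T₂·(P₃/P₂)^((γ−1)/γ) = 759.3 K; V₃ = V₂·(P₂/P₃)^(1/γ) = 66.55 L.
T constant ⇒ Boyle's law P V = const: T₄ = T₃; P₄ = P₃·(V₃/V₄) = 0.1468 atm.

P₄ ≈ 0.147 atm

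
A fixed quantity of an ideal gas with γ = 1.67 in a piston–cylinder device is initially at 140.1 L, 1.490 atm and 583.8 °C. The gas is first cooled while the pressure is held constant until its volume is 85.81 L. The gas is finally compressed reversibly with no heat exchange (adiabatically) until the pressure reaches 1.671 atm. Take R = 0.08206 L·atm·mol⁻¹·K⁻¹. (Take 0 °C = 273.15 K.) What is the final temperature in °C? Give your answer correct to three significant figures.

Convert: T₁ = 856.9 K.
Isobaric, so V/T is constant: P₂ = P₁; T₂ = T₁·(V₂/V₁) = 524.9 K.
Reversible adiabatic, γ = 1.67: T₃ = T₂·(P₃/P₂)^((γ−1)/γ) = 549.6 K; V₃ = V₂·(P₂/P₃)^(1/γ) = 80.12 L.

T₃ ≈ 276 °C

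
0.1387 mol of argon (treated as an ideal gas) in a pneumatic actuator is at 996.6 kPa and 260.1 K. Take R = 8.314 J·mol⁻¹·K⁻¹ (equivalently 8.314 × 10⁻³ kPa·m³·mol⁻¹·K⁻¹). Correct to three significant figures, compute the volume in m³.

V ≈ 0.000301 m³

PV = nRT ⇒ V = nRT/P = (0.1387 × 8.314 × 10⁻³ × 260.1) / 996.6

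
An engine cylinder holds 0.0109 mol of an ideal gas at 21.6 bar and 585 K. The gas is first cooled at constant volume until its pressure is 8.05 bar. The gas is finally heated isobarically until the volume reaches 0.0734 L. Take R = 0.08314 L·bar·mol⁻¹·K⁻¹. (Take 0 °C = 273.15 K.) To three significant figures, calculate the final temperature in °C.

T₃ ≈ 379 °C

From PV = nRT: V₁ = nRT₁/P₁ = 0.02454 L.
V constant ⇒ P ∝ T: V₂ = V₁; T₂ = T₁·(P₂/P₁) = 218.0 K.
P constant ⇒ V ∝ T: P₃ = P₂; T₃ = T₂·(V₃/V₂) = 652.0 K.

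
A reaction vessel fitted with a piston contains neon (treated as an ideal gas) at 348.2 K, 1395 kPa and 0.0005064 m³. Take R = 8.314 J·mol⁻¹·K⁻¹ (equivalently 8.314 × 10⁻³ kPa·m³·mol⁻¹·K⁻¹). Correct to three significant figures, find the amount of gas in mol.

n ≈ 0.244 mol

PV = nRT ⇒ n = PV/(RT) = (1395 × 0.0005064) / (8.314 × 10⁻³ × 348.2)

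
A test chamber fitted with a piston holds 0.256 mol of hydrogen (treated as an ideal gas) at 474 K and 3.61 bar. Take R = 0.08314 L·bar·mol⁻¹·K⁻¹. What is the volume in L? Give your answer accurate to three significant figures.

V ≈ 2.79 L

PV = nRT ⇒ V = nRT/P = (0.256 × 0.08314 × 474) / 3.61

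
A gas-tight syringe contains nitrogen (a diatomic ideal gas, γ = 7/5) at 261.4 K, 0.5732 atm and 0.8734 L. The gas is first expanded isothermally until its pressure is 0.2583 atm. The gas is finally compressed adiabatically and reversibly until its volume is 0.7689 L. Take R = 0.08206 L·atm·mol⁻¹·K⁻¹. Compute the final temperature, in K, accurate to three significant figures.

T₃ ≈ 378 K

T constant ⇒ Boyle's law P V = const: T₂ = T₁; V₂ = V₁·(P₁/P₂) = 1.938 L.
Adiabatic (γ = 7/5), T V^(γ−1) and P V^γ constant: T₃ = T₂·(V₂/V₃)^(γ−1) = 378.4 K; P₃ = P₂·(V₂/V₃)^γ = 0.9425 atm.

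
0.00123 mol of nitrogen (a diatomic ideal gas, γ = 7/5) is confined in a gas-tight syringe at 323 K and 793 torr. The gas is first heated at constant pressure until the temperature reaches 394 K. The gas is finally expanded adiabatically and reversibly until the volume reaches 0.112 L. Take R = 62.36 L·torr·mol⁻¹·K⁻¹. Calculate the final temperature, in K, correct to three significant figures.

T₃ ≈ 256 K

From PV = nRT: V₁ = nRT₁/P₁ = 0.03124 L.
Isobaric, so V/T is constant: P₂ = P₁; V₂ = V₁·(T₂/T₁) = 0.03811 L.
Adiabatic (γ = 7/5), T V^(γ−1) and P V^γ constant: T₃ = T₂·(V₂/V₃)^(γ−1) = 256.0 K; P₃ = P₂·(V₂/V₃)^γ = 175.3 torr.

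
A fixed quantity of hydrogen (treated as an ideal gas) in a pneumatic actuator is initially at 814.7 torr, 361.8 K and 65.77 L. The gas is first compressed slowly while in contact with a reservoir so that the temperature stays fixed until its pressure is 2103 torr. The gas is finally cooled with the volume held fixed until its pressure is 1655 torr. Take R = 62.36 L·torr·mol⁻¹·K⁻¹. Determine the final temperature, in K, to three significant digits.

T₃ ≈ 285 K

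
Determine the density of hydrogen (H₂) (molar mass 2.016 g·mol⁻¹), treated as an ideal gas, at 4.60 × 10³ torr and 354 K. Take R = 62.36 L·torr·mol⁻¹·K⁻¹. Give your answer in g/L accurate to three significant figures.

ρ = PM/(RT) = (4.60e+03 × 2.016) / (62.36 × 354.0)

ρ ≈ 0.420 g/L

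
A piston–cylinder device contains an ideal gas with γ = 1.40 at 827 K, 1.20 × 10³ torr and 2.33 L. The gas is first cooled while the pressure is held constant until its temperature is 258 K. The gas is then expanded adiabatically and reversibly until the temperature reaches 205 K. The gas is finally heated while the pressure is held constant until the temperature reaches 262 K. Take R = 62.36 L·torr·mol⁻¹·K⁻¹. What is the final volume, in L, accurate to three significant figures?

V₄ ≈ 1.65 L

Isobaric, so V/T is constant: P₂ = P₁; V₂ = V₁·(T₂/T₁) = 0.7269 L.
Adiabatic (γ = 1.40), T V^(γ−1) and P V^γ constant: P₃ = P₂·(T₃/T₂)^(γ/(γ−1)) = 536.6 torr; V₃ = V₂·(T₂/T₃)^(1/(γ−1)) = 1.292 L.
P constant ⇒ V ∝ T: P₄ = P₃; V₄ = V₃·(T₄/T₃) = 1.651 L.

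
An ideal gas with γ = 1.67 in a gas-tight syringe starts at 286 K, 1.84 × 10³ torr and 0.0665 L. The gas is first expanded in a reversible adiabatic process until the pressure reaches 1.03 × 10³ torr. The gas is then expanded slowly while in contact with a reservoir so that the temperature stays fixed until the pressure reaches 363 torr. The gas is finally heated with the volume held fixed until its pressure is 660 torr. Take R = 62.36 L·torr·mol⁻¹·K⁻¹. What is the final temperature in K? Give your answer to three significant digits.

Adiabatic (γ = 1.67), T V^(γ−1) and P V^γ constant: T₂ = T₁·(P₂/P₁)^((γ−1)/γ) = 226.6 K; V₂ = V₁·(P₁/P₂)^(1/γ) = 0.09413 L.
Isothermal, so P V is constant: T₃ = T₂; V₃ = V₂·(P₂/P₃) = 0.2671 L.
V constant ⇒ P ∝ T: V₄ = V₃; T₄ = T₃·(P₄/P₃) = 412.0 K.

T₄ ≈ 412 K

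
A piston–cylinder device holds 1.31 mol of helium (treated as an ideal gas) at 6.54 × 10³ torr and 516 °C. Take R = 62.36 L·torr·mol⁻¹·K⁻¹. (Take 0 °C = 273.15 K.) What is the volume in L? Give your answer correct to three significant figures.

Convert: T = 789.15 K.
PV = nRT ⇒ V = nRT/P = (1.31 × 62.36 × 789.15) / 6.54e+03

V ≈ 9.86 L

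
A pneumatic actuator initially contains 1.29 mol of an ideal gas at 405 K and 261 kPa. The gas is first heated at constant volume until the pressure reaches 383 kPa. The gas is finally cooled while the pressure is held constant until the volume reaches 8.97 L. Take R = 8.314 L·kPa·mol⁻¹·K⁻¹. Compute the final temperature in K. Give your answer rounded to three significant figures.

From PV = nRT: V₁ = nRT₁/P₁ = 16.64 L.
Isochoric, so P/T is constant: V₂ = V₁; T₂ = T₁·(P₂/P₁) = 594.3 K.
Isobaric, so V/T is constant: P₃ = P₂; T₃ = T₂·(V₃/V₂) = 320.3 K.

T₃ ≈ 320 K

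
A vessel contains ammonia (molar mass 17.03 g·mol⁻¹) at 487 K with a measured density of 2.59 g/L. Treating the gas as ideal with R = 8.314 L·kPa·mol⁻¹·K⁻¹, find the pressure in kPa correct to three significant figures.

P ≈ 616 kPa

ρ = PM/(RT) ⇒ P = ρRT/M = (2.59 × 8.314 × 487.0) / 17.03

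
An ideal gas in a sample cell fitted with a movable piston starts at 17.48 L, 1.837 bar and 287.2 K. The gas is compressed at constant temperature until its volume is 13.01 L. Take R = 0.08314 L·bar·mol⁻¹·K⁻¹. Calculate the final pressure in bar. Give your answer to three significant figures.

T constant ⇒ Boyle's law P V = const: T₂ = T₁; P₂ = P₁·(V₁/V₂) = 2.468 bar.

P₂ ≈ 2.47 bar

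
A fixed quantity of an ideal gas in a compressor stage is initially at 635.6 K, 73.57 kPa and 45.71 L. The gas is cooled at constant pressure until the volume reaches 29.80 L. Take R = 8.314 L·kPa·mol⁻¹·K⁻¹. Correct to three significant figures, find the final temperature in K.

Isobaric, so V/T is constant: P₂ = P₁; T₂ = T₁·(V₂/V₁) = 414.4 K.

T₂ ≈ 414 K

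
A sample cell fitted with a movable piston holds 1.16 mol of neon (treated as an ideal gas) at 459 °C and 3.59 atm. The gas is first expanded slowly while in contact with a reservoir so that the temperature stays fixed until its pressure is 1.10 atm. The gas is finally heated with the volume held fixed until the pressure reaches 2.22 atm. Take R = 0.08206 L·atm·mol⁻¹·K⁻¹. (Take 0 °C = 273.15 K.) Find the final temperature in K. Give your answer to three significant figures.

Convert: T₁ = 732.1 K.
From PV = nRT: V₁ = nRT₁/P₁ = 19.41 L.
T constant ⇒ Boyle's law P V = const: T₂ = T₁; V₂ = V₁·(P₁/P₂) = 63.36 L.
V constant ⇒ P ∝ T: V₃ = V₂; T₃ = T₂·(P₃/P₂) = 1478 K.

T₃ ≈ 1.48e+03 K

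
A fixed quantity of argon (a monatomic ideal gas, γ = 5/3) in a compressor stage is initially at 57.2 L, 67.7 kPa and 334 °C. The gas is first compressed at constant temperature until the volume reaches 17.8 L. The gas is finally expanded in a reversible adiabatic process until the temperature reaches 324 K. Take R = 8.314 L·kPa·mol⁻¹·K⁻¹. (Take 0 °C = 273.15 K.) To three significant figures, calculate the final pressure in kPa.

P₃ ≈ 45.3 kPa

Convert: T₁ = 607.1 K.
Isothermal, so P V is constant: T₂ = T₁; P₂ = P₁·(V₁/V₂) = 217.6 kPa.
Reversible adiabatic, γ = 5/3: P₃ = P₂·(T₃/T₂)^(γ/(γ−1)) = 45.26 kPa; V₃ = V₂·(T₂/T₃)^(1/(γ−1)) = 45.66 L.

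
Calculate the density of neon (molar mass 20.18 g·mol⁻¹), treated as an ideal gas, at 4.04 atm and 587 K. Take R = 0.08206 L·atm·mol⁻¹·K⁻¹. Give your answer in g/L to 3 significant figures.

ρ ≈ 1.69 g/L

ρ = PM/(RT) = (4.04 × 20.18) / (0.08206 × 587.0)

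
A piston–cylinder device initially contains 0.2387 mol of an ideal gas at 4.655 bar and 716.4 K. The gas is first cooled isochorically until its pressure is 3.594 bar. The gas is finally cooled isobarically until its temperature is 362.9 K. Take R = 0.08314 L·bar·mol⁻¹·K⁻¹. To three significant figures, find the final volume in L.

From PV = nRT: V₁ = nRT₁/P₁ = 3.054 L.
V constant ⇒ P ∝ T: V₂ = V₁; T₂ = T₁·(P₂/P₁) = 553.1 K.
P constant ⇒ V ∝ T: P₃ = P₂; V₃ = V₂·(T₃/T₂) = 2.004 L.

V₃ ≈ 2.00 L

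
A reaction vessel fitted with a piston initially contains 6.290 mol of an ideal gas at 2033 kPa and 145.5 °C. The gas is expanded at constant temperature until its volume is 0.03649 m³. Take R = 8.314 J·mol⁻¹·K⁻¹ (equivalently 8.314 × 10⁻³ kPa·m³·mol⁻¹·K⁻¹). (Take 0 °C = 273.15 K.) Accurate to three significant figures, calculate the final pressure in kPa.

Convert: T₁ = 418.6 K.
From PV = nRT: V₁ = nRT₁/P₁ = 0.01077 m³.
T constant ⇒ Boyle's law P V = const: T₂ = T₁; P₂ = P₁·(V₁/V₂) = 600.0 kPa.

P₂ ≈ 600 kPa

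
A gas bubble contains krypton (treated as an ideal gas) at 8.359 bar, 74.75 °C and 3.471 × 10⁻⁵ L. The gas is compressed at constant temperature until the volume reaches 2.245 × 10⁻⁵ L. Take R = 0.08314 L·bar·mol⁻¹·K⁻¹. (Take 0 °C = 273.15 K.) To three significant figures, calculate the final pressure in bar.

Convert: T₁ = 347.9 K.
T constant ⇒ Boyle's law P V = const: T₂ = T₁; P₂ = P₁·(V₁/V₂) = 12.92 bar.

P₂ ≈ 12.9 bar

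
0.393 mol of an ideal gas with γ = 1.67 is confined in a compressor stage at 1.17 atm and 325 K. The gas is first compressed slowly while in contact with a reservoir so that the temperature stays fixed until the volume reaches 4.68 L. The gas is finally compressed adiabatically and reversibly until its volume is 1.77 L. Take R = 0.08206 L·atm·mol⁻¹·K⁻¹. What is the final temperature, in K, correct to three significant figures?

From PV = nRT: V₁ = nRT₁/P₁ = 8.958 L.
Isothermal, so P V is constant: T₂ = T₁; P₂ = P₁·(V₁/V₂) = 2.240 atm.
Adiabatic (γ = 1.67), T V^(γ−1) and P V^γ constant: T₃ = T₂·(V₂/V₃)^(γ−1) = 623.5 K; P₃ = P₂·(V₂/V₃)^γ = 11.36 atm.

T₃ ≈ 623 K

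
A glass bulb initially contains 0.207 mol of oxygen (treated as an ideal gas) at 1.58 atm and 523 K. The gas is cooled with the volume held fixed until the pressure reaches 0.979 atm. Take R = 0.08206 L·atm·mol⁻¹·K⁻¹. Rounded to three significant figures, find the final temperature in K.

T₂ ≈ 324 K

From PV = nRT: V₁ = nRT₁/P₁ = 5.623 L.
Isochoric, so P/T is constant: V₂ = V₁; T₂ = T₁·(P₂/P₁) = 324.1 K.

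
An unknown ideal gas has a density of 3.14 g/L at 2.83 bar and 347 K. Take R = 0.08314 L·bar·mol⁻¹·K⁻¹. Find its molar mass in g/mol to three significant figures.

M ≈ 32.0 g/mol

ρ = PM/(RT) ⇒ M = ρRT/P = (3.14 × 0.08314 × 347.0) / 2.83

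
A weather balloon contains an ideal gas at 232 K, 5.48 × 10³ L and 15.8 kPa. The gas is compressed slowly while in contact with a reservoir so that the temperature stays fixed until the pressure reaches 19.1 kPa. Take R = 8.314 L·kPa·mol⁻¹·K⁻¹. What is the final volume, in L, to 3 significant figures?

T constant ⇒ Boyle's law P V = const: T₂ = T₁; V₂ = V₁·(P₁/P₂) = 4533 L.

V₂ ≈ 4.53e+03 L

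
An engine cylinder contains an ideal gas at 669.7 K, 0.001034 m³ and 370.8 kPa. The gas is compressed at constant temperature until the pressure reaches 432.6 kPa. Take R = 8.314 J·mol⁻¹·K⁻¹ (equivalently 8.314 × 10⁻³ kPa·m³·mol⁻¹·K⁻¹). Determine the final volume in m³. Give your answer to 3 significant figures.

V₂ ≈ 0.000886 m³

Isothermal, so P V is constant: T₂ = T₁; V₂ = V₁·(P₁/P₂) = 0.0008863 m³.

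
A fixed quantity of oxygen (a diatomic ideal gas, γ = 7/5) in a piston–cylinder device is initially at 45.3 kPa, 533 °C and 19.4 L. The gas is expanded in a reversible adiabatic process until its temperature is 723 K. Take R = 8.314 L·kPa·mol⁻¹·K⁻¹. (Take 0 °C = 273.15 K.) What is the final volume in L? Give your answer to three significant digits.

Convert: T₁ = 806.1 K.
Reversible adiabatic, γ = 7/5: P₂ = P₁·(T₂/T₁)^(γ/(γ−1)) = 30.95 kPa; V₂ = V₁·(T₁/T₂)^(1/(γ−1)) = 25.47 L.

V₂ ≈ 25.5 L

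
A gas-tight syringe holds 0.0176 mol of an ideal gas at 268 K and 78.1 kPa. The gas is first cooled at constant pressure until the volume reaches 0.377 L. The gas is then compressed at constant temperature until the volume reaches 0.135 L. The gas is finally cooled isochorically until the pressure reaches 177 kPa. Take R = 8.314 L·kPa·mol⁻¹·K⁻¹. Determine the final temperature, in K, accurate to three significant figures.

From PV = nRT: V₁ = nRT₁/P₁ = 0.5021 L.
P constant ⇒ V ∝ T: P₂ = P₁; T₂ = T₁·(V₂/V₁) = 201.2 K.
T constant ⇒ Boyle's law P V = const: T₃ = T₂; P₃ = P₂·(V₂/V₃) = 218.1 kPa.
Isochoric, so P/T is constant: V₄ = V₃; T₄ = T₃·(P₄/P₃) = 163.3 K.

T₄ ≈ 163 K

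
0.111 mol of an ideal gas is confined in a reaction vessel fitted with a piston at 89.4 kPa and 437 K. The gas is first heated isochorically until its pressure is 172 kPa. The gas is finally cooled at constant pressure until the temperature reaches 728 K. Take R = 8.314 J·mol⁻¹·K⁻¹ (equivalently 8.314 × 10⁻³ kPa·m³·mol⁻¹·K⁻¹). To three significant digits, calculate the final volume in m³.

V₃ ≈ 0.00391 m³

From PV = nRT: V₁ = nRT₁/P₁ = 0.004511 m³.
Isochoric, so P/T is constant: V₂ = V₁; T₂ = T₁·(P₂/P₁) = 840.8 K.
Isobaric, so V/T is constant: P₃ = P₂; V₃ = V₂·(T₃/T₂) = 0.003906 m³.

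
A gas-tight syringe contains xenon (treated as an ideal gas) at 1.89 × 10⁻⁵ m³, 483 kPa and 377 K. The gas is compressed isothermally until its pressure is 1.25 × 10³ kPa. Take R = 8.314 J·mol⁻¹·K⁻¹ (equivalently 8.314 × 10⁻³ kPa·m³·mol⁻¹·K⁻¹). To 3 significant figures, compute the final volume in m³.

V₂ ≈ 7.30e-06 m³

Isothermal, so P V is constant: T₂ = T₁; V₂ = V₁·(P₁/P₂) = 7.303e-06 m³.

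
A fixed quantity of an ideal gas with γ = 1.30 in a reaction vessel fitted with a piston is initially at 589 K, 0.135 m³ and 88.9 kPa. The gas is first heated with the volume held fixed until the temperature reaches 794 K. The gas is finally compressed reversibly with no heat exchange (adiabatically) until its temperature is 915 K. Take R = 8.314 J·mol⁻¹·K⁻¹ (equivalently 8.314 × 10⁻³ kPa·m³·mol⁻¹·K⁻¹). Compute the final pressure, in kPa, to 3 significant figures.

P₃ ≈ 222 kPa

Isochoric, so P/T is constant: V₂ = V₁; P₂ = P₁·(T₂/T₁) = 119.8 kPa.
Adiabatic (γ = 1.30), T V^(γ−1) and P V^γ constant: P₃ = P₂·(T₃/T₂)^(γ/(γ−1)) = 221.6 kPa; V₃ = V₂·(T₂/T₃)^(1/(γ−1)) = 0.08414 m³.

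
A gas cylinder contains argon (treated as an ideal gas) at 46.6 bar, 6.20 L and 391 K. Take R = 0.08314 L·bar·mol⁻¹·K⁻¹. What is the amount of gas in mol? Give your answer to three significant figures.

n ≈ 8.89 mol

PV = nRT ⇒ n = PV/(RT) = (46.6 × 6.20) / (0.08314 × 391)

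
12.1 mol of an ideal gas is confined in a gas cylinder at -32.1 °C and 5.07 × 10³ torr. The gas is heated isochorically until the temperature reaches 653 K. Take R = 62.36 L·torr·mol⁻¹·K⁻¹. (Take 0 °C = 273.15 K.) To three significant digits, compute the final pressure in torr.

P₂ ≈ 1.37e+04 torr

Convert: T₁ = 241.0 K.
From PV = nRT: V₁ = nRT₁/P₁ = 35.87 L.
V constant ⇒ P ∝ T: V₂ = V₁; P₂ = P₁·(T₂/T₁) = 1.373e+04 torr.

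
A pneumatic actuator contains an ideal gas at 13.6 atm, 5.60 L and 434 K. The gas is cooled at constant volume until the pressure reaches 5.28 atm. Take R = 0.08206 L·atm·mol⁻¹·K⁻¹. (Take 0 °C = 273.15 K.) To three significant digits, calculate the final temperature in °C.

T₂ ≈ -105 °C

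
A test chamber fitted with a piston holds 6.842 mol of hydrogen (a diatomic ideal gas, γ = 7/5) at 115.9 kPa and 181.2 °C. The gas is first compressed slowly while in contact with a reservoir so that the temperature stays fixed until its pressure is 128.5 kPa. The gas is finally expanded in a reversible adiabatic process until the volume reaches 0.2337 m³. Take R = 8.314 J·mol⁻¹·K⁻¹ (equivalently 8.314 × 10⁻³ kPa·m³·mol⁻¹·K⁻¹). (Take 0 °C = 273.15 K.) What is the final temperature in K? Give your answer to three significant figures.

Convert: T₁ = 454.3 K.
From PV = nRT: V₁ = nRT₁/P₁ = 0.2230 m³.
Isothermal, so P V is constant: T₂ = T₁; V₂ = V₁·(P₁/P₂) = 0.2011 m³.
Adiabatic (γ = 7/5), T V^(γ−1) and P V^γ constant: T₃ = T₂·(V₂/V₃)^(γ−1) = 427.9 K; P₃ = P₂·(V₂/V₃)^γ = 104.1 kPa.

T₃ ≈ 428 K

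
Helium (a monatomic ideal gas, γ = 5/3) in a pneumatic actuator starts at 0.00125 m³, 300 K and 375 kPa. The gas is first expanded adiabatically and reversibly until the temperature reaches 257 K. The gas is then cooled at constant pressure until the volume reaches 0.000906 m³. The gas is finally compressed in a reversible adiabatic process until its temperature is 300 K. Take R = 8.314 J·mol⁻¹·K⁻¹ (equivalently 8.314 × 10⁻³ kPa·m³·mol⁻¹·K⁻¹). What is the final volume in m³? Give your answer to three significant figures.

Adiabatic (γ = 5/3), T V^(γ−1) and P V^γ constant: P₂ = P₁·(T₂/T₁)^(γ/(γ−1)) = 254.7 kPa; V₂ = V₁·(T₁/T₂)^(1/(γ−1)) = 0.001576 m³.
P constant ⇒ V ∝ T: P₃ = P₂; T₃ = T₂·(V₃/V₂) = 147.7 K.
Adiabatic (γ = 5/3), T V^(γ−1) and P V^γ constant: P₄ = P₃·(T₄/T₃)^(γ/(γ−1)) = 1498 kPa; V₄ = V₃·(T₃/T₄)^(1/(γ−1)) = 0.0003130 m³.

V₄ ≈ 0.000313 m³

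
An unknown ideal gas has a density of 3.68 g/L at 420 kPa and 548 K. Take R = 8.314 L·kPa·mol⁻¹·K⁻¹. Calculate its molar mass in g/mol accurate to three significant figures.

ρ = PM/(RT) ⇒ M = ρRT/P = (3.68 × 8.314 × 548.0) / 420

M ≈ 39.9 g/mol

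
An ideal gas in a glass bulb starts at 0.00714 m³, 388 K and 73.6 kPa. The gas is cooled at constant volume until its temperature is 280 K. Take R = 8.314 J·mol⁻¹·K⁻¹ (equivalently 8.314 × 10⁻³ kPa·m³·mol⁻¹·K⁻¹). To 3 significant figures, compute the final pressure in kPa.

P₂ ≈ 53.1 kPa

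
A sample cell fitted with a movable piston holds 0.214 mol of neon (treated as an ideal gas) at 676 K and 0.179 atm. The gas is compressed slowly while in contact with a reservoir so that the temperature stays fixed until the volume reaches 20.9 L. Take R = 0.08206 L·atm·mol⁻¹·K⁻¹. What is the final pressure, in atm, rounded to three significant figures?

P₂ ≈ 0.568 atm

From PV = nRT: V₁ = nRT₁/P₁ = 66.32 L.
Isothermal, so P V is constant: T₂ = T₁; P₂ = P₁·(V₁/V₂) = 0.5680 atm.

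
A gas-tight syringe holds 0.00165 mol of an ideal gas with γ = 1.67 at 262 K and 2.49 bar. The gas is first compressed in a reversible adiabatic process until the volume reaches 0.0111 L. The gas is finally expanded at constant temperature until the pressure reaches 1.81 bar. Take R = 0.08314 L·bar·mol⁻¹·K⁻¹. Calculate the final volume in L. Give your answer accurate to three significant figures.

From PV = nRT: V₁ = nRT₁/P₁ = 0.01443 L.
Reversible adiabatic, γ = 1.67: T₂ = T₁·(V₁/V₂)^(γ−1) = 312.4 K; P₂ = P₁·(V₁/V₂)^γ = 3.861 bar.
Isothermal, so P V is constant: T₃ = T₂; V₃ = V₂·(P₂/P₃) = 0.02368 L.

V₃ ≈ 0.0237 L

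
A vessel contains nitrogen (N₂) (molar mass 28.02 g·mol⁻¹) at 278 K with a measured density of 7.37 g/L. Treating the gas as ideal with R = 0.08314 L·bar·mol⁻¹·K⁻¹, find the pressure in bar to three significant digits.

ρ = PM/(RT) ⇒ P = ρRT/M = (7.37 × 0.08314 × 278.0) / 28.02

P ≈ 6.08 bar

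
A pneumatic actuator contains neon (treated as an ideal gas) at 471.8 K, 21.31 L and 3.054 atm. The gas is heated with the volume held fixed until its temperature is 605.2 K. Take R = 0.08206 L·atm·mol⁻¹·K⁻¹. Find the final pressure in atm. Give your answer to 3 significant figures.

P₂ ≈ 3.92 atm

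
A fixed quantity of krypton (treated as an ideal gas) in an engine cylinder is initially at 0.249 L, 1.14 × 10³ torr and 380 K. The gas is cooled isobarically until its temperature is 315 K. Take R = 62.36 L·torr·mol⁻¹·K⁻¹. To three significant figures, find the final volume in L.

P constant ⇒ V ∝ T: P₂ = P₁; V₂ = V₁·(T₂/T₁) = 0.2064 L.

V₂ ≈ 0.206 L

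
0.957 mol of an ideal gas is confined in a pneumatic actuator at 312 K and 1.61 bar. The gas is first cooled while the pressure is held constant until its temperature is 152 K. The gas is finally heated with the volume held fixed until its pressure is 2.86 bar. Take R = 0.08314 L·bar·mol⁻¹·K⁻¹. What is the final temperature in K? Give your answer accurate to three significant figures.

T₃ ≈ 270 K

From PV = nRT: V₁ = nRT₁/P₁ = 15.42 L.
P constant ⇒ V ∝ T: P₂ = P₁; V₂ = V₁·(T₂/T₁) = 7.512 L.
V constant ⇒ P ∝ T: V₃ = V₂; T₃ = T₂·(P₃/P₂) = 270.0 K.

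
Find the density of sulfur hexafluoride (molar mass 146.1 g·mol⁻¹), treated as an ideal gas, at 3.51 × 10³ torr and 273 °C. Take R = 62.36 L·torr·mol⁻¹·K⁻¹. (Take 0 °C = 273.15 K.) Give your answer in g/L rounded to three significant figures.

ρ ≈ 15.1 g/L

ρ = PM/(RT) = (3.51e+03 × 146.1) / (62.36 × 546.1)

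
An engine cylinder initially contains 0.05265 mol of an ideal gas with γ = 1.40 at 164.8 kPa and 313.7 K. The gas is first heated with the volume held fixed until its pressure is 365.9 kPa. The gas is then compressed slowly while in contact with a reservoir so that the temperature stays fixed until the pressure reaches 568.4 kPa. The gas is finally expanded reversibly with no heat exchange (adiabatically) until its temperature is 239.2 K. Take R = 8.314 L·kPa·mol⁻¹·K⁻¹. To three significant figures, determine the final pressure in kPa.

From PV = nRT: V₁ = nRT₁/P₁ = 0.8332 L.
V constant ⇒ P ∝ T: V₂ = V₁; T₂ = T₁·(P₂/P₁) = 696.5 K.
T constant ⇒ Boyle's law P V = const: T₃ = T₂; V₃ = V₂·(P₂/P₃) = 0.5364 L.
Reversible adiabatic, γ = 1.40: P₄ = P₃·(T₄/T₃)^(γ/(γ−1)) = 13.49 kPa; V₄ = V₃·(T₃/T₄)^(1/(γ−1)) = 7.760 L.

P₄ ≈ 13.5 kPa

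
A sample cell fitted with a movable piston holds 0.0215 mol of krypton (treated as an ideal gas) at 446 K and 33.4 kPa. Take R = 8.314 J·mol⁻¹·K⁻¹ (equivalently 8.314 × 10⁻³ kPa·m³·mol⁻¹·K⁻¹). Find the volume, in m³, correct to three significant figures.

PV = nRT ⇒ V = nRT/P = (0.0215 × 8.314 × 10⁻³ × 446) / 33.4

V ≈ 0.00239 m³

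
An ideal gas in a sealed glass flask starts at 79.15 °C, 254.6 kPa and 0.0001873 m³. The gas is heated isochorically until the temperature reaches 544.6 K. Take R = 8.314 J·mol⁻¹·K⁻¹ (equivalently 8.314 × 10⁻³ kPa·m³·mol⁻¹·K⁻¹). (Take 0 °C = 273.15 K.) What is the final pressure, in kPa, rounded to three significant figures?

P₂ ≈ 394 kPa

Convert: T₁ = 352.3 K.
V constant ⇒ P ∝ T: V₂ = V₁; P₂ = P₁·(T₂/T₁) = 393.6 kPa.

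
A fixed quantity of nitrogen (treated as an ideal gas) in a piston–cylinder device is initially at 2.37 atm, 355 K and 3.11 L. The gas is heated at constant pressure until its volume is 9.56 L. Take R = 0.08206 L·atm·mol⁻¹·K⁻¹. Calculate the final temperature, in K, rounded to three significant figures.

Isobaric, so V/T is constant: P₂ = P₁; T₂ = T₁·(V₂/V₁) = 1091 K.

T₂ ≈ 1.09e+03 K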